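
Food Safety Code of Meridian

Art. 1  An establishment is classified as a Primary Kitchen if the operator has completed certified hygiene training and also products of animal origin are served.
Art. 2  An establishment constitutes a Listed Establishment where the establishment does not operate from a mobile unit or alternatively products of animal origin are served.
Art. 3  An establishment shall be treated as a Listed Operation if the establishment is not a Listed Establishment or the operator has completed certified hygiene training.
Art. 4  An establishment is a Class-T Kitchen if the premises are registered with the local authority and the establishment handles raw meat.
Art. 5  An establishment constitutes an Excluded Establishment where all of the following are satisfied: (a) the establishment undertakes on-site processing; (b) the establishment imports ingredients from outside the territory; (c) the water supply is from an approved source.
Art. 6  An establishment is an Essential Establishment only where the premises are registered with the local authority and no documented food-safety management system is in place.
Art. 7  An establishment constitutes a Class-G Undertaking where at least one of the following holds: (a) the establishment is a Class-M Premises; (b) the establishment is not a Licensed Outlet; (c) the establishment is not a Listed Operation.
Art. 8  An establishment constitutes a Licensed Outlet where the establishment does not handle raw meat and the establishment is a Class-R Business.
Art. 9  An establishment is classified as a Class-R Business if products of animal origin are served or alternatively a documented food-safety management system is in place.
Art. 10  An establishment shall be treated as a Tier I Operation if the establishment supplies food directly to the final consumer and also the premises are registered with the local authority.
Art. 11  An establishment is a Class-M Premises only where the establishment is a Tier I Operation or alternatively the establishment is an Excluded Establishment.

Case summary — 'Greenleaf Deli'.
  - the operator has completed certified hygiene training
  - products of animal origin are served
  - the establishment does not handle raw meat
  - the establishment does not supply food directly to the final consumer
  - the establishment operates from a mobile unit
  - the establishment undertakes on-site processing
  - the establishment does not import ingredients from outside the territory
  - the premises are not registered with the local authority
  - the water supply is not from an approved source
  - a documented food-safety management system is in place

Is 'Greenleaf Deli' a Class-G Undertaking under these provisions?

No

article 10 — Tier I Operation: [the establishment supplies food directly to the final consumer? no] AND [the premises are registered with the local authority? no] → not satisfied.
article 5 — Excluded Establishment: [the establishment undertakes on-site processing? yes] AND [the establishment imports ingredients from outside the territory? no] AND [the water supply is from an approved source? no] → not satisfied.
article 11 — Class-M Premises: [Tier I Operation (article 10)? no] OR [Excluded Establishment (article 5)? no] → not satisfied.
article 9 — Class-R Business: [products of animal origin are served? yes] OR [a documented food-safety management system is in place? yes] → satisfied.
article 8 — Licensed Outlet: [the establishment does not handle raw meat? yes] AND [Class-R Business (article 9)? yes] → satisfied.
article 2 — Listed Establishment: [the establishment does not operate from a mobile unit? no] OR [products of animal origin are served? yes] → satisfied.
article 3 — Listed Operation: [not a Listed Establishment (article 2)? no] OR [the operator has completed certified hygiene training? yes] → satisfied.
article 7 — Class-G Undertaking: [Class-M Premises (article 11)? no] OR [not a Licensed Outlet (article 8)? no] OR [not a Listed Operation (article 3)? no] → not satisfied.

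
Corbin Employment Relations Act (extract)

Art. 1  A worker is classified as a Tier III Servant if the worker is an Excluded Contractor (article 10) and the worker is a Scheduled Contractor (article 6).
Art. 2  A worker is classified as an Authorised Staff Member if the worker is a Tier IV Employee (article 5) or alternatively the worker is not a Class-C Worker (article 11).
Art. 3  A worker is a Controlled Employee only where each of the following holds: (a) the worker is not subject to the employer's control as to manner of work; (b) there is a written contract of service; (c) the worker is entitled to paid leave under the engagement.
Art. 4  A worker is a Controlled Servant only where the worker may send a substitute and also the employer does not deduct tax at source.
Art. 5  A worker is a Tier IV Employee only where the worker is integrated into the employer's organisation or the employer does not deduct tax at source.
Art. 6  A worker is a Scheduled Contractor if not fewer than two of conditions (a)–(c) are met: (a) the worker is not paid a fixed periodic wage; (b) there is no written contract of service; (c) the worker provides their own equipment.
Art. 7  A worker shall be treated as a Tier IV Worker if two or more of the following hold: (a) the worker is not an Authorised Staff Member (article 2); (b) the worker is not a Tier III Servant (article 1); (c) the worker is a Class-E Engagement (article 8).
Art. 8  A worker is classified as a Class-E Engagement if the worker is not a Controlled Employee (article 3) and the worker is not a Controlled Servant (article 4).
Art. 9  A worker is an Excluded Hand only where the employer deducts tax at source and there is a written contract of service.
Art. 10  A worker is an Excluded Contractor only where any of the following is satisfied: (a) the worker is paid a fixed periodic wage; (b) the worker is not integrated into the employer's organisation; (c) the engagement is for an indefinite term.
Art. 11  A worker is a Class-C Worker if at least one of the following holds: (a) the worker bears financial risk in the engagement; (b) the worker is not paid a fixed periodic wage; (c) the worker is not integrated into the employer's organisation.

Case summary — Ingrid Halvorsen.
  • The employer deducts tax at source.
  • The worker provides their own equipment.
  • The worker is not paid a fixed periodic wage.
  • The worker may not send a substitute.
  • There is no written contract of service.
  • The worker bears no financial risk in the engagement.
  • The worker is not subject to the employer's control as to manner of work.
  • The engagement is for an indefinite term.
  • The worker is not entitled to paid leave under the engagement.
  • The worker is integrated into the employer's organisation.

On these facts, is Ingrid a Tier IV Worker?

article 5 — Tier IV Employee: [the worker is integrated into the employer's organisation? yes] OR [the employer does not deduct tax at source? no] → satisfied.
article 11 — Class-C Worker: [the worker bears financial risk in the engagement? no] OR [the worker is not paid a fixed periodic wage? yes] OR [the worker is not integrated into the employer's organisation? no] → satisfied.
article 2 — Authorised Staff Member: [Tier IV Employee (article 5)? yes] OR [not a Class-C Worker (article 11)? no] → satisfied.
article 10 — Excluded Contractor: [the worker is paid a fixed periodic wage? no] OR [the worker is not integrated into the employer's organisation? no] OR [the engagement is for an indefinite term? yes] → satisfied.
article 6 — Scheduled Contractor: the worker is not paid a fixed periodic wage? yes; there is no written contract of service? yes; the worker provides their own equipment? yes — 3 of 3 hold (need ≥2) → satisfied.
article 1 — Tier III Servant: [Excluded Contractor (article 10)? yes] AND [Scheduled Contractor (article 6)? yes] → satisfied.
article 3 — Controlled Employee: [the worker is not subject to the employer's control as to manner of work? yes] AND [there is a written contract of service? no] AND [the worker is entitled to paid leave under the engagement? no] → not satisfied.
article 4 — Controlled Servant: [the worker may send a substitute? no] AND [the employer does not deduct tax at source? no] → not satisfied.
article 8 — Class-E Engagement: [not a Controlled Employee (article 3)? yes] AND [not a Controlled Servant (article 4)? yes] → satisfied.
article 7 — Tier IV Worker: not an Authorised Staff Member (article 2)? no; not a Tier III Servant (article 1)? no; Class-E Engagement (article 8)? yes — 1 of 3 hold (need ≥2) → not satisfied.

No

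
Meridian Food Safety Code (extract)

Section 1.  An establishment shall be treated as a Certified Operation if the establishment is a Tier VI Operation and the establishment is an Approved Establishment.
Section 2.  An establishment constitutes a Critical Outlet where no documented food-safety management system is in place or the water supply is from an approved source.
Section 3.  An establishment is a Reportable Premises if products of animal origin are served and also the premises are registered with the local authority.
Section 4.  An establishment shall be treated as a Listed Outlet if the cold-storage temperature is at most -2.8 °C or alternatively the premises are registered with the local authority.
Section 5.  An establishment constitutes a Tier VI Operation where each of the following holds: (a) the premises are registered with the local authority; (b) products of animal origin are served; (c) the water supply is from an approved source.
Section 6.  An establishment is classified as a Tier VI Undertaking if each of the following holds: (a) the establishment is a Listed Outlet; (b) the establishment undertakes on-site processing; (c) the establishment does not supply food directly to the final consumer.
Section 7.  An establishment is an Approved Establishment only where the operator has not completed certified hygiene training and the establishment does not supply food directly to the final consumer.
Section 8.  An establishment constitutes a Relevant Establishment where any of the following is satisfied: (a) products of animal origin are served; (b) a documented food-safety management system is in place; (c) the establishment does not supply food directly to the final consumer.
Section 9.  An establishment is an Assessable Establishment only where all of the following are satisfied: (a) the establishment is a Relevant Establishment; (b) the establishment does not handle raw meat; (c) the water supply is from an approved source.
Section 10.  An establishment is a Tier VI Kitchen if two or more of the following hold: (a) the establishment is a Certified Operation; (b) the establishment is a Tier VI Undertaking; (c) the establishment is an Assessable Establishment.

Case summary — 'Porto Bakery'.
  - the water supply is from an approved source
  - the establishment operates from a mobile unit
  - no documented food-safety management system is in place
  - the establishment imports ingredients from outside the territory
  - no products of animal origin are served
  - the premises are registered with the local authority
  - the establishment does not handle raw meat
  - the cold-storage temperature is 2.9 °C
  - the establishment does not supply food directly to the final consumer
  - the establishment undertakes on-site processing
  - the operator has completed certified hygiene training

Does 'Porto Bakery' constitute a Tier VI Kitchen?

Under section 5: the premises are registered with the local authority? yes; and products of animal origin are served? no; and the water supply is from an approved source? yes. So the establishment is not a Tier VI Operation.
Under section 7: the operator has not completed certified hygiene training? no; and the establishment does not supply food directly to the final consumer? yes. So the establishment is not an Approved Establishment.
Under section 1: Tier VI Operation (section 5)? no; and Approved Establishment (section 7)? no. So the establishment is not a Certified Operation.
Under section 4: cold-storage temperature: 2.9 °C ≤ -2.8 °C? no; or the premises are registered with the local authority? yes. So the establishment is a Listed Outlet.
Under section 6: Listed Outlet (section 4)? yes; and the establishment undertakes on-site processing? yes; and the establishment does not supply food directly to the final consumer? yes. So the establishment is a Tier VI Undertaking.
Under section 8: products of animal origin are served? no; or a documented food-safety management system is in place? no; or the establishment does not supply food directly to the final consumer? yes. So the establishment is a Relevant Establishment.
Under section 9: Relevant Establishment (section 8)? yes; and the establishment does not handle raw meat? yes; and the water supply is from an approved source? yes. So the establishment is an Assessable Establishment.
Under section 10: Certified Operation (section 1)? no; Tier VI Undertaking (section 6)? yes; Assessable Establishment (section 9)? yes — 2 of 3 hold (need ≥2) → satisfied.

Yes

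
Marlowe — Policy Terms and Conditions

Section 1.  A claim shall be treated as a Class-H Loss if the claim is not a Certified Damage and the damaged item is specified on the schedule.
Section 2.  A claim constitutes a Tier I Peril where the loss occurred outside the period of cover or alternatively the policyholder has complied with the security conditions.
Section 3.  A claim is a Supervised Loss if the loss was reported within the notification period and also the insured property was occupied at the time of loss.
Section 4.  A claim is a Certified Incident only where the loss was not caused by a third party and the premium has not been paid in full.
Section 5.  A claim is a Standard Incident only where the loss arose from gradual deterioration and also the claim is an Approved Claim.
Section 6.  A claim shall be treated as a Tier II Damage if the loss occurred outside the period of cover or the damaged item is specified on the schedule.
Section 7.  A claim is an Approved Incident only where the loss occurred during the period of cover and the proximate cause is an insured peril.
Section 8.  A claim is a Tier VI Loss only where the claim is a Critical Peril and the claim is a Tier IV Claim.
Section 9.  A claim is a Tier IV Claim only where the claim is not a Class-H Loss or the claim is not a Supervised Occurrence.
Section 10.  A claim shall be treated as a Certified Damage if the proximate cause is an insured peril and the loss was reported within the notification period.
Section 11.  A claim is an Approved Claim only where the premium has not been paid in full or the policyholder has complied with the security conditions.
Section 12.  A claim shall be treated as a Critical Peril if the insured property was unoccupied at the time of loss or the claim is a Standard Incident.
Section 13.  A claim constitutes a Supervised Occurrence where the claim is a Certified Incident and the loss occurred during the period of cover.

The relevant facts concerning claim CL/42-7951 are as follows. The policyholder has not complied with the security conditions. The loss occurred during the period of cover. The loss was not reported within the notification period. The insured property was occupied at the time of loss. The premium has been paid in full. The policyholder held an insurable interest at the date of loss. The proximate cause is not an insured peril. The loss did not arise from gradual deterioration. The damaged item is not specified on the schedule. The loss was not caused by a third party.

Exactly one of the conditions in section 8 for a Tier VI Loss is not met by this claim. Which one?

section 11 — Approved Claim: [the premium has not been paid in full? no] OR [the policyholder has complied with the security conditions? no] → not satisfied.
section 5 — Standard Incident: [the loss arose from gradual deterioration? no] AND [Approved Claim (section 11)? no] → not satisfied.
section 12 — Critical Peril: [the insured property was unoccupied at the time of loss? no] OR [Standard Incident (section 5)? no] → not satisfied.
section 10 — Certified Damage: [the proximate cause is an insured peril? no] AND [the loss was reported within the notification period? no] → not satisfied.
section 1 — Class-H Loss: [not a Certified Damage (section 10)? yes] AND [the damaged item is specified on the schedule? no] → not satisfied.
section 4 — Certified Incident: [the loss was not caused by a third party? yes] AND [the premium has not been paid in full? no] → not satisfied.
section 13 — Supervised Occurrence: [Certified Incident (section 4)? no] AND [the loss occurred during the period of cover? yes] → not satisfied.
section 9 — Tier IV Claim: [not a Class-H Loss (section 1)? yes] OR [not a Supervised Occurrence (section 13)? yes] → satisfied.
section 8 — Tier VI Loss: [Critical Peril (section 12)? no] AND [Tier IV Claim (section 9)? yes] → not satisfied.

Critical Peril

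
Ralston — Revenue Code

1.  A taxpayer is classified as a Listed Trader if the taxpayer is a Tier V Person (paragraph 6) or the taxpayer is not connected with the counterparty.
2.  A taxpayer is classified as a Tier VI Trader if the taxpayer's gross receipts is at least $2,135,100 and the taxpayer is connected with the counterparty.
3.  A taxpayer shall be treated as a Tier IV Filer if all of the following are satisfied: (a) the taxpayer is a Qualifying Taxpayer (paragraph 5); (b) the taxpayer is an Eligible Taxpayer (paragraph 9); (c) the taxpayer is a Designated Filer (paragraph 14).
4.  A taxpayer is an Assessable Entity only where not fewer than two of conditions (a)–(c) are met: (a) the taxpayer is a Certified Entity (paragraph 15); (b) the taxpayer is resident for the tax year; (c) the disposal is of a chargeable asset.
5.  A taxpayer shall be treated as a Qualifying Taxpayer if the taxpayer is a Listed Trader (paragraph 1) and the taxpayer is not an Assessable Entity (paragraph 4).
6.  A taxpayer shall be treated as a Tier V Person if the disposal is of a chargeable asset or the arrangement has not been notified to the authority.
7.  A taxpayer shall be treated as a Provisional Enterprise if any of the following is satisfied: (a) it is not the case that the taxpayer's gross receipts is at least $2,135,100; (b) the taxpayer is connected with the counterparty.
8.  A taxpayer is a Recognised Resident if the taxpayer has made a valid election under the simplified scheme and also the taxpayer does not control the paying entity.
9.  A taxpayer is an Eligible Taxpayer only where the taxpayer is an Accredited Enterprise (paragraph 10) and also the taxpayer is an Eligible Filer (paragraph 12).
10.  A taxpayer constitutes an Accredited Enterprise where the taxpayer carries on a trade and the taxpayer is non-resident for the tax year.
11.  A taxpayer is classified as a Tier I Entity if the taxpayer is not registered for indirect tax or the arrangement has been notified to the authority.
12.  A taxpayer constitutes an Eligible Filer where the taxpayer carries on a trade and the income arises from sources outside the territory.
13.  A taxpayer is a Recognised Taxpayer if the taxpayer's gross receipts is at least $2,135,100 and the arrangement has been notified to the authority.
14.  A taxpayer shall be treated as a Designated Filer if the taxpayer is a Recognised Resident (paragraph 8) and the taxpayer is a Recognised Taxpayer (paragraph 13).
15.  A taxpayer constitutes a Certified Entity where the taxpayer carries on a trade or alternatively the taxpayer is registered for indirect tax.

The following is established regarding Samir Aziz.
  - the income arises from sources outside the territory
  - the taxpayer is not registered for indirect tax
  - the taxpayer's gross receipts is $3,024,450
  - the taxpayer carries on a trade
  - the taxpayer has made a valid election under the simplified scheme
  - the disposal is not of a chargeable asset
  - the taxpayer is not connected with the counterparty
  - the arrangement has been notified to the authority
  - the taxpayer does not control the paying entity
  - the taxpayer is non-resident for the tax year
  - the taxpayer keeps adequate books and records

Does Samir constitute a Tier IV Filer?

Under paragraph 6: the disposal is of a chargeable asset? no; or the arrangement has not been notified to the authority? no. So the taxpayer is not a Tier V Person.
Under paragraph 1: Tier V Person (paragraph 6)? no; or the taxpayer is not connected with the counterparty? yes. So the taxpayer is a Listed Trader.
Under paragraph 15: the taxpayer carries on a trade? yes; or the taxpayer is registered for indirect tax? no. So the taxpayer is a Certified Entity.
Under paragraph 4: Certified Entity (paragraph 15)? yes; the taxpayer is resident for the tax year? no; the disposal is of a chargeable asset? no — 1 of 3 hold (need ≥2) → not satisfied.
Under paragraph 5: Listed Trader (paragraph 1)? yes; and not an Assessable Entity (paragraph 4)? yes. So the taxpayer is a Qualifying Taxpayer.
Under paragraph 10: the taxpayer carries on a trade? yes; and the taxpayer is non-resident for the tax year? yes. So the taxpayer is an Accredited Enterprise.
Under paragraph 12: the taxpayer carries on a trade? yes; and the income arises from sources outside the territory? yes. So the taxpayer is an Eligible Filer.
Under paragraph 9: Accredited Enterprise (paragraph 10)? yes; and Eligible Filer (paragraph 12)? yes. So the taxpayer is an Eligible Taxpayer.
Under paragraph 8: the taxpayer has made a valid election under the simplified scheme? yes; and the taxpayer does not control the paying entity? yes. So the taxpayer is a Recognised Resident.
Under paragraph 13: taxpayer's gross receipts: $3,024,450 ≥ $2,135,100? yes; and the arrangement has been notified to the authority? yes. So the taxpayer is a Recognised Taxpayer.
Under paragraph 14: Recognised Resident (paragraph 8)? yes; and Recognised Taxpayer (paragraph 13)? yes. So the taxpayer is a Designated Filer.
Under paragraph 3: Qualifying Taxpayer (paragraph 5)? yes; and Eligible Taxpayer (paragraph 9)? yes; and Designated Filer (paragraph 14)? yes. So the taxpayer is a Tier IV Filer.

Yes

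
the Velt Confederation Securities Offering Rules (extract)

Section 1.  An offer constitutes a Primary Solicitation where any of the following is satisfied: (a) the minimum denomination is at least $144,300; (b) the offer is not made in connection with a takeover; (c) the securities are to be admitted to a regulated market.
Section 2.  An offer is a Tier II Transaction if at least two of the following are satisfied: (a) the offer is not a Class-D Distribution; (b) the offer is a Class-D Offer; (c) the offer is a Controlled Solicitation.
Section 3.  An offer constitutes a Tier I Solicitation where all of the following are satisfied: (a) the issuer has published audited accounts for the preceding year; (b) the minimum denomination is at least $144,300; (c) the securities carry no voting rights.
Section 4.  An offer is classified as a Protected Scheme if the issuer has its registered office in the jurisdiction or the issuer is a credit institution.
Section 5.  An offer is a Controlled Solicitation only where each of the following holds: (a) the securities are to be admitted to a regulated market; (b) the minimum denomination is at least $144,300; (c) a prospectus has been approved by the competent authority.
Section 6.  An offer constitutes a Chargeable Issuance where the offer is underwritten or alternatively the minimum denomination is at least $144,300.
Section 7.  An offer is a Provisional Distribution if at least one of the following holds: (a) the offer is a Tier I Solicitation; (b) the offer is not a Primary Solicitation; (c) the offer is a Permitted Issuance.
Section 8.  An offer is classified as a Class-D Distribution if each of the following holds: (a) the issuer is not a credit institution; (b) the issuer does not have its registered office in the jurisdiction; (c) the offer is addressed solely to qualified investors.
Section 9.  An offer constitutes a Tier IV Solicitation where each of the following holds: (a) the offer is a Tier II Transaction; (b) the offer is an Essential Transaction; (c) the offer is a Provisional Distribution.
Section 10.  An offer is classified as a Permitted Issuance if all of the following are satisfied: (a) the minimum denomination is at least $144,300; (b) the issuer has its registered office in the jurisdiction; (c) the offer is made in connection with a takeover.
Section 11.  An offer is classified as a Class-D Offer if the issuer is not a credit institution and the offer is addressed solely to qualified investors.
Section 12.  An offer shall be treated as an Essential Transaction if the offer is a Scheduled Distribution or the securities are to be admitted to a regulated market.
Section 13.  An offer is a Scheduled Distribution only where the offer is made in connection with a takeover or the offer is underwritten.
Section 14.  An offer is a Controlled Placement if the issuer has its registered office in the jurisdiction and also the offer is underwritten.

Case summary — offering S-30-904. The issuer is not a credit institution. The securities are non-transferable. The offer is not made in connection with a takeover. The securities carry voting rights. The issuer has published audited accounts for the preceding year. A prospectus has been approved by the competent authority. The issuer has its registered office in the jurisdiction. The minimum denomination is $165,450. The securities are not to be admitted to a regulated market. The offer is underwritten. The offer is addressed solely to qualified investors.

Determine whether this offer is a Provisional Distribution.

No

section 3 — Tier I Solicitation: [the issuer has published audited accounts for the preceding year? yes] AND [minimum denomination: $165,450 ≥ $144,300? yes] AND [the securities carry no voting rights? no] → not satisfied.
section 1 — Primary Solicitation: [minimum denomination: $165,450 ≥ $144,300? yes] OR [the offer is not made in connection with a takeover? yes] OR [the securities are to be admitted to a regulated market? no] → satisfied.
section 10 — Permitted Issuance: [minimum denomination: $165,450 ≥ $144,300? yes] AND [the issuer has its registered office in the jurisdiction? yes] AND [the offer is made in connection with a takeover? no] → not satisfied.
section 7 — Provisional Distribution: [Tier I Solicitation (section 3)? no] OR [not a Primary Solicitation (section 1)? no] OR [Permitted Issuance (section 10)? no] → not satisfied.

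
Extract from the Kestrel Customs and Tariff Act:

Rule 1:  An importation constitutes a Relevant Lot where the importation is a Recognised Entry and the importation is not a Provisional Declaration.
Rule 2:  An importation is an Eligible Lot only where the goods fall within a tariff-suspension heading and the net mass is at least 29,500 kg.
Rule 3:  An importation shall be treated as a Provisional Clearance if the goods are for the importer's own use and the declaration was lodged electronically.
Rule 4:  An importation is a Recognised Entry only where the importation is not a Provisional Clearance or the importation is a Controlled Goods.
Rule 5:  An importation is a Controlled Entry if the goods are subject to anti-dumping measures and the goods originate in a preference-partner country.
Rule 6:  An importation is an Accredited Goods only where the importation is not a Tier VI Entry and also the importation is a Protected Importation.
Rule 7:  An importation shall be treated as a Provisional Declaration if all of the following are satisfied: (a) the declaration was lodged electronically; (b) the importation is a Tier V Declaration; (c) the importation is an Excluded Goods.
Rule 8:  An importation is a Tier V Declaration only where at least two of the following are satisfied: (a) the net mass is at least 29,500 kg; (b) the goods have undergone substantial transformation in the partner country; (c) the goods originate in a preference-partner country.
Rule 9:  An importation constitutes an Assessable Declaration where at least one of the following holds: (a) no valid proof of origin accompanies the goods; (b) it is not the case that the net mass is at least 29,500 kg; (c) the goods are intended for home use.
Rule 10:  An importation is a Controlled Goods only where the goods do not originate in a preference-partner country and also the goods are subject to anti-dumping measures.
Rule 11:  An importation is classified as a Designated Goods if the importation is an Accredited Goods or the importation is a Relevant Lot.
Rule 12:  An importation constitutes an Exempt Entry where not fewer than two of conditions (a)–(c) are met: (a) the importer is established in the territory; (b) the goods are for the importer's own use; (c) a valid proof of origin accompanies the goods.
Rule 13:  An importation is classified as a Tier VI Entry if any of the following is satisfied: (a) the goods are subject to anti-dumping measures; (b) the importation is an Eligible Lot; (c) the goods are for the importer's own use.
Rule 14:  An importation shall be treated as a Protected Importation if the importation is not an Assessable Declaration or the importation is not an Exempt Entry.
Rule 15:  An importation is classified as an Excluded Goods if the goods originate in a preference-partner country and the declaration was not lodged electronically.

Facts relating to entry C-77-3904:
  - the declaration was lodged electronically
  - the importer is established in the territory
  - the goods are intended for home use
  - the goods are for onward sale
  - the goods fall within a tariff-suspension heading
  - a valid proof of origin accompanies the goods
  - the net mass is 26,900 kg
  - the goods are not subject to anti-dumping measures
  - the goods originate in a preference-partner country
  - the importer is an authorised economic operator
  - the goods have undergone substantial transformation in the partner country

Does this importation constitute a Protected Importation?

Under rule 9: no valid proof of origin accompanies the goods? no; or net mass: 26,900 kg ≥ 29,500 kg? no, so negated condition yes; or the goods are intended for home use? yes. So the importation is an Assessable Declaration.
Under rule 12: the importer is established in the territory? yes; the goods are for the importer's own use? no; a valid proof of origin accompanies the goods? yes — 2 of 3 hold (need ≥2) → satisfied.
Under rule 14: not an Assessable Declaration (rule 9)? no; or not an Exempt Entry (rule 12)? no. So the importation is not a Protected Importation.

No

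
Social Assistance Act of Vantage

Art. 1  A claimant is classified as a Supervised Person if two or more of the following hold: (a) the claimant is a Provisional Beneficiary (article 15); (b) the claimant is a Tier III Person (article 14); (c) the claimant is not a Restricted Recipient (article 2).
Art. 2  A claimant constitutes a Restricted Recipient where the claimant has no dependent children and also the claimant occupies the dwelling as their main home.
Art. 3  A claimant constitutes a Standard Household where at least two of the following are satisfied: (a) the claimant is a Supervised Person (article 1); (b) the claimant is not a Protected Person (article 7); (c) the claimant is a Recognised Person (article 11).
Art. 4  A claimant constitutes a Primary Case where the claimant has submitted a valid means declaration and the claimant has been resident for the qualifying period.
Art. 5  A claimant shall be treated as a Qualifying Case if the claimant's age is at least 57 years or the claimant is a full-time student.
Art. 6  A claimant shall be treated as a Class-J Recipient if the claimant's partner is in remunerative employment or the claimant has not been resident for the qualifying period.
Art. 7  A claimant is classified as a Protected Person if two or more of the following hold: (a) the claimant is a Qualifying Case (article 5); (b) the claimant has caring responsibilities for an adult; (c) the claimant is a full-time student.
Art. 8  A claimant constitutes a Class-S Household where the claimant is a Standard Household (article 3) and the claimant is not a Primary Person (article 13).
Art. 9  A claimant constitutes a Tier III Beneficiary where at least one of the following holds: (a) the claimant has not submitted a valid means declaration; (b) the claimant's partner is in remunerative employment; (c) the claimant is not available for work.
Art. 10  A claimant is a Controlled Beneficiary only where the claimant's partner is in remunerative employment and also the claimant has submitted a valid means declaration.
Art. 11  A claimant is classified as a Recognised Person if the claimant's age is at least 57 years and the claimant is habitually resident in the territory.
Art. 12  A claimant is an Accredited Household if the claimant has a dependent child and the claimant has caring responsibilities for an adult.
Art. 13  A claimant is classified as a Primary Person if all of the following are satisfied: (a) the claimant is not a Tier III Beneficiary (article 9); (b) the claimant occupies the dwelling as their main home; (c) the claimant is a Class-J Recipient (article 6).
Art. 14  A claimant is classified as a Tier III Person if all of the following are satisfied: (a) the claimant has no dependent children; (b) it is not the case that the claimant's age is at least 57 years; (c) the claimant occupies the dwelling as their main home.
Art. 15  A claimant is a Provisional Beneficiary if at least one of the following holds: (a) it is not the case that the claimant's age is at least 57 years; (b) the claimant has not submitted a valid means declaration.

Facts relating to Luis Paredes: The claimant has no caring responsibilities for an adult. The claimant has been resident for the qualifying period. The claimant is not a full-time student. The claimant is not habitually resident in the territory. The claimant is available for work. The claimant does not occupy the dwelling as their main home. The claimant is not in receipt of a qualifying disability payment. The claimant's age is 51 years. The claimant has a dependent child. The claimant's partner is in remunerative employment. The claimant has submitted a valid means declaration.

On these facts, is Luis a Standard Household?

Yes

article 15 — Provisional Beneficiary: [claimant's age: 51 years ≥ 57 years? no, so negated condition yes] OR [the claimant has not submitted a valid means declaration? no] → satisfied.
article 14 — Tier III Person: [the claimant has no dependent children? no] AND [claimant's age: 51 years ≥ 57 years? no, so negated condition yes] AND [the claimant occupies the dwelling as their main home? no] → not satisfied.
article 2 — Restricted Recipient: [the claimant has no dependent children? no] AND [the claimant occupies the dwelling as their main home? no] → not satisfied.
article 1 — Supervised Person: Provisional Beneficiary (article 15)? yes; Tier III Person (article 14)? no; not a Restricted Recipient (article 2)? yes — 2 of 3 hold (need ≥2) → satisfied.
article 5 — Qualifying Case: [claimant's age: 51 years ≥ 57 years? no] OR [the claimant is a full-time student? no] → not satisfied.
article 7 — Protected Person: Qualifying Case (article 5)? no; the claimant has caring responsibilities for an adult? no; the claimant is a full-time student? no — 0 of 3 hold (need ≥2) → not satisfied.
article 11 — Recognised Person: [claimant's age: 51 years ≥ 57 years? no] AND [the claimant is habitually resident in the territory? no] → not satisfied.
article 3 — Standard Household: Supervised Person (article 1)? yes; not a Protected Person (article 7)? yes; Recognised Person (article 11)? no — 2 of 3 hold (need ≥2) → satisfied.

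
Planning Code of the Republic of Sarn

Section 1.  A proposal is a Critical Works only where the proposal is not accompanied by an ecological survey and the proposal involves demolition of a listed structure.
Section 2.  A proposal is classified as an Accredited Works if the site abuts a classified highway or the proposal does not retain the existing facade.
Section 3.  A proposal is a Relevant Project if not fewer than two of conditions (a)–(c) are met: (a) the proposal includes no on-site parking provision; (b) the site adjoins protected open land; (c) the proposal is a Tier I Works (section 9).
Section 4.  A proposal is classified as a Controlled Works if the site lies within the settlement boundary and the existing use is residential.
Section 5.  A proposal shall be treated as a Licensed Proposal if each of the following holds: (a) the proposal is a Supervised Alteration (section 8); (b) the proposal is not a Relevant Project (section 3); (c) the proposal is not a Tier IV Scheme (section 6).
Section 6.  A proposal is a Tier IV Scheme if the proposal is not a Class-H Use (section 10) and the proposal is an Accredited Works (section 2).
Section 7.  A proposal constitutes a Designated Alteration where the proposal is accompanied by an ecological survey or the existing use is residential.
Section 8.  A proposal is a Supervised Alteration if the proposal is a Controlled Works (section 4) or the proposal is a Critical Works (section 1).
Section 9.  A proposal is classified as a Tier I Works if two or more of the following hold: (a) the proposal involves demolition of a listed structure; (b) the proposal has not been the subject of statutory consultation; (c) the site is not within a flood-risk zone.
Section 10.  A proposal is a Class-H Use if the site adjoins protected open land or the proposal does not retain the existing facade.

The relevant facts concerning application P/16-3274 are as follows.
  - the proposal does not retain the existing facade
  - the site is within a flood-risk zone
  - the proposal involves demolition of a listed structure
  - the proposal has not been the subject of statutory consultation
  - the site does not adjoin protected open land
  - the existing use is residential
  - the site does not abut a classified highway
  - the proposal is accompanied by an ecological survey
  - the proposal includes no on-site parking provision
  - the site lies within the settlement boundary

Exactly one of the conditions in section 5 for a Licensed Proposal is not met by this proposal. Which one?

Relevant Project

Under section 4: the site lies within the settlement boundary? yes; and the existing use is residential? yes. So the proposal is a Controlled Works.
Under section 1: the proposal is not accompanied by an ecological survey? no; and the proposal involves demolition of a listed structure? yes. So the proposal is not a Critical Works.
Under section 8: Controlled Works (section 4)? yes; or Critical Works (section 1)? no. So the proposal is a Supervised Alteration.
Under section 9: the proposal involves demolition of a listed structure? yes; the proposal has not been the subject of statutory consultation? yes; the site is not within a flood-risk zone? no — 2 of 3 hold (need ≥2) → satisfied.
Under section 3: the proposal includes no on-site parking provision? yes; the site adjoins protected open land? no; Tier I Works (section 9)? yes — 2 of 3 hold (need ≥2) → satisfied.
Under section 10: the site adjoins protected open land? no; or the proposal does not retain the existing facade? yes. So the proposal is a Class-H Use.
Under section 2: the site abuts a classified highway? no; or the proposal does not retain the existing facade? yes. So the proposal is an Accredited Works.
Under section 6: not a Class-H Use (section 10)? no; and Accredited Works (section 2)? yes. So the proposal is not a Tier IV Scheme.
Under section 5: Supervised Alteration (section 8)? yes; and not a Relevant Project (section 3)? no; and not a Tier IV Scheme (section 6)? yes. So the proposal is not a Licensed Proposal.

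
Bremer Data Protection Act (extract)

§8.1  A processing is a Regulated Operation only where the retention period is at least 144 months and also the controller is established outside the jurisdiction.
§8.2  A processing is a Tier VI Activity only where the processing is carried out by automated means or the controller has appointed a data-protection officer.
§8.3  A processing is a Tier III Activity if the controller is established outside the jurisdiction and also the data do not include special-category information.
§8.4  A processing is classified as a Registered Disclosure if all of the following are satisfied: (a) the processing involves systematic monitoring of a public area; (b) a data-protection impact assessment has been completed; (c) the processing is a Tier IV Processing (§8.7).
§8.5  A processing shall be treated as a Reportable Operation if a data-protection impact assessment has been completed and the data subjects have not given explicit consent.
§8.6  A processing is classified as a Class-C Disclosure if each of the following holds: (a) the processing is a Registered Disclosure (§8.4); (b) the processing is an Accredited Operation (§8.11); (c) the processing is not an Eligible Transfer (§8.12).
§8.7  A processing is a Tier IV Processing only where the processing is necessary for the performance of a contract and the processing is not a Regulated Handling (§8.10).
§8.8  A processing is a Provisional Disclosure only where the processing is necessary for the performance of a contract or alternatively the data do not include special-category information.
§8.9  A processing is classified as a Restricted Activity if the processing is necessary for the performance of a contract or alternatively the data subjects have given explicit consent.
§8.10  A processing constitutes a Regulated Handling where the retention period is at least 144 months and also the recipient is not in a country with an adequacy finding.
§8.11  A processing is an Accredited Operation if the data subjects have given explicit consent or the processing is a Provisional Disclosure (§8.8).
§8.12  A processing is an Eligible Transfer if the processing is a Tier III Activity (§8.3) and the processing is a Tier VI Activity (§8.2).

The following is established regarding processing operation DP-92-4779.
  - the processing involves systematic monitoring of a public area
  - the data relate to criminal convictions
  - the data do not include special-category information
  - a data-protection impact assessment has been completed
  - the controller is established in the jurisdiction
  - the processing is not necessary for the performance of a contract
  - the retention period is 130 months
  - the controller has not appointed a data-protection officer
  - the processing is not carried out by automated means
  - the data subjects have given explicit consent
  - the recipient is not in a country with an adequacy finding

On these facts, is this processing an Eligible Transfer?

No

Under §8.3: the controller is established outside the jurisdiction? no; and the data do not include special-category information? yes. So the processing is not a Tier III Activity.
Under §8.2: the processing is carried out by automated means? no; or the controller has appointed a data-protection officer? no. So the processing is not a Tier VI Activity.
Under §8.12: Tier III Activity (§8.3)? no; and Tier VI Activity (§8.2)? no. So the processing is not an Eligible Transfer.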